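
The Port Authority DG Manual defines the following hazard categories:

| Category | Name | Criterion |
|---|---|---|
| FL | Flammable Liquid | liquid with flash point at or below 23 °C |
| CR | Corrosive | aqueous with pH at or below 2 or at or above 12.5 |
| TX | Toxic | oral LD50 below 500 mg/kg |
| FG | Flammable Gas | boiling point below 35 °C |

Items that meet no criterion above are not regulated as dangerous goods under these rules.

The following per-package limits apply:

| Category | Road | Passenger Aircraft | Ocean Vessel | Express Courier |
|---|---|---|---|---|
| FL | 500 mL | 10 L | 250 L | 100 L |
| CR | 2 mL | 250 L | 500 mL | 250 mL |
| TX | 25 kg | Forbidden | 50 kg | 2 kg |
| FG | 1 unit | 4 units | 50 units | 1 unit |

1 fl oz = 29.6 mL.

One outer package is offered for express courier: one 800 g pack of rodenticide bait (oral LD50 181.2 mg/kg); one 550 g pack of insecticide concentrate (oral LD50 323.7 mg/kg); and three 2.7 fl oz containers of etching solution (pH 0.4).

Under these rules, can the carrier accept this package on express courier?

Yes

Oral LD50 181.2 mg/kg meets the Category TX criterion (Toxic), so the rodenticide bait is Category TX.
The insecticide concentrate has oral LD50 323.7 mg/kg, which is < 500 mg/kg, so it is Category TX (Toxic).
Etching solution: pH 0.4 ≤ 2 → Category CR (Corrosive).
Category TX net quantity: 800 g + 550 g = 1.35 kg.
1.35 kg is within the express courier limit of 2 kg for Category TX.
Category CR quantity: three 2.7 fl oz containers = 239.76 mL.
239.76 mL ≤ 250 mL (express courier limit, Category CR) — within limit.
Every hazard category is within its express courier limit and no segregation rule is violated.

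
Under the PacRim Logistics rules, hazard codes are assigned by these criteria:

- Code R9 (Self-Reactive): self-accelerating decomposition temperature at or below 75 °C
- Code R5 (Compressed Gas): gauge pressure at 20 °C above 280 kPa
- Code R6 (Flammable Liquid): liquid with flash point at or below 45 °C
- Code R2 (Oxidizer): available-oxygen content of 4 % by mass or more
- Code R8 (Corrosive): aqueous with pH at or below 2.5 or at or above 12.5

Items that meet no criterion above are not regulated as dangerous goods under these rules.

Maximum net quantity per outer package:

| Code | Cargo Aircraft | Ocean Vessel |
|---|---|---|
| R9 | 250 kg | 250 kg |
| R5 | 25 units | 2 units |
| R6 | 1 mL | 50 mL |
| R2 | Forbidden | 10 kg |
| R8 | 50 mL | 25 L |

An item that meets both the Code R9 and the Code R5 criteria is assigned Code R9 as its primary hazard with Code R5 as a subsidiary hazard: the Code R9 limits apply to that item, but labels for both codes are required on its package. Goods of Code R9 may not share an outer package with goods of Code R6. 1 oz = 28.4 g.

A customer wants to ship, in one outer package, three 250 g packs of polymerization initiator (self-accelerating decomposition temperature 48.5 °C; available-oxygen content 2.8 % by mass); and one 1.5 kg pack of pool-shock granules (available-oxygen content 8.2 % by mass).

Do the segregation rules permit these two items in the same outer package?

Yes

The polymerization initiator has self-accelerating decomposition temperature 48.5 °C, which is ≤ 75 °C, so it is Code R9 (Self-Reactive).
Pool-shock granules: available-oxygen content 8.2 % by mass ≥ 4 % by mass → Code R2 (Oxidizer).
No segregation rule bars Code R9 with Code R2.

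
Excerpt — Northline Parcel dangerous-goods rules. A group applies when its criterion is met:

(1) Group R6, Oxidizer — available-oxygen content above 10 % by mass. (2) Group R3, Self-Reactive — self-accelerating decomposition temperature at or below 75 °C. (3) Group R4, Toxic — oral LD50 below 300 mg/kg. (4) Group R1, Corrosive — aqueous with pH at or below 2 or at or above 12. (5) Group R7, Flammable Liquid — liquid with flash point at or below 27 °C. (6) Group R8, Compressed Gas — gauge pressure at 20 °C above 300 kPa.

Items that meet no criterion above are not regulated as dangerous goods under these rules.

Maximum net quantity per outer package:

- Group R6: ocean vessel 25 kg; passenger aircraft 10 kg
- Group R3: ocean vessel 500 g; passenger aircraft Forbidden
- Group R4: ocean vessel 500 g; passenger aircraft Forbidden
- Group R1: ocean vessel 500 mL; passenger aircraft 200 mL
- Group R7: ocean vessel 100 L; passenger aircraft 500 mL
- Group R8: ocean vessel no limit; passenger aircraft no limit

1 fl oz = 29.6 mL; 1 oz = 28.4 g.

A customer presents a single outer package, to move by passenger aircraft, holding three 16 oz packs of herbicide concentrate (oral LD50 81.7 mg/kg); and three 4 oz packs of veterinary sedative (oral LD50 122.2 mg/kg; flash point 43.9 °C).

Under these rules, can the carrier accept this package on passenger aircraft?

No

With oral LD50 81.7 mg/kg (< 300 mg/kg), the herbicide concentrate falls in Group R4.
With oral LD50 122.2 mg/kg (< 300 mg/kg), the veterinary sedative falls in Group R4.
Group R4 net quantity: (three 16 oz packs = 1363.2 g) + (three 4 oz packs = 340.8 g) = 1.704 kg.
Group R4 is Forbidden by passenger aircraft.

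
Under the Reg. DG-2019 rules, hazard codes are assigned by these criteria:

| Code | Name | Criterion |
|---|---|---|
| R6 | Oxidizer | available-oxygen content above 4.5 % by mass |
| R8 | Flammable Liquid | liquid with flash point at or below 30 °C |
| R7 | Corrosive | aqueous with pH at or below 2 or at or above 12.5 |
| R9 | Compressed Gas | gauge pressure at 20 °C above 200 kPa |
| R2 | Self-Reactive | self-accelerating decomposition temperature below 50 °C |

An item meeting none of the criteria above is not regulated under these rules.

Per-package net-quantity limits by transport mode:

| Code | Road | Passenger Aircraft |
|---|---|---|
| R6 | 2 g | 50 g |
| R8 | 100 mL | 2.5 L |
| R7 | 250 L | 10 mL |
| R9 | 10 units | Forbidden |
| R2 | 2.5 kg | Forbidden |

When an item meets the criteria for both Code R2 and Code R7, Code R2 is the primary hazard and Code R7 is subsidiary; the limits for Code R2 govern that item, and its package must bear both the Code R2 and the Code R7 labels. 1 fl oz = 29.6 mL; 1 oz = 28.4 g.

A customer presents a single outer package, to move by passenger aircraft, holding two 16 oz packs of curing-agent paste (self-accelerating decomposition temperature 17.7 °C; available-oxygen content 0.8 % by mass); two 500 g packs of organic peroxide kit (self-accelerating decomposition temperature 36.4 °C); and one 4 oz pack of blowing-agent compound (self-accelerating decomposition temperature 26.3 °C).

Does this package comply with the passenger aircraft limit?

Self-accelerating decomposition temperature 17.7 °C meets the Code R2 criterion (Self-Reactive), so the curing-agent paste is Code R2.
Self-accelerating decomposition temperature 36.4 °C meets the Code R2 criterion (Self-Reactive), so the organic peroxide kit is Code R2.
Self-accelerating decomposition temperature 26.3 °C meets the Code R2 criterion (Self-Reactive), so the blowing-agent compound is Code R2.
Code R2 net quantity: (two 16 oz packs = 908.8 g) + (two 500 g packs = 1 kg) + (one 4 oz pack = 113.6 g) = 2022.4 g.
Code R2 is Forbidden by passenger aircraft.

No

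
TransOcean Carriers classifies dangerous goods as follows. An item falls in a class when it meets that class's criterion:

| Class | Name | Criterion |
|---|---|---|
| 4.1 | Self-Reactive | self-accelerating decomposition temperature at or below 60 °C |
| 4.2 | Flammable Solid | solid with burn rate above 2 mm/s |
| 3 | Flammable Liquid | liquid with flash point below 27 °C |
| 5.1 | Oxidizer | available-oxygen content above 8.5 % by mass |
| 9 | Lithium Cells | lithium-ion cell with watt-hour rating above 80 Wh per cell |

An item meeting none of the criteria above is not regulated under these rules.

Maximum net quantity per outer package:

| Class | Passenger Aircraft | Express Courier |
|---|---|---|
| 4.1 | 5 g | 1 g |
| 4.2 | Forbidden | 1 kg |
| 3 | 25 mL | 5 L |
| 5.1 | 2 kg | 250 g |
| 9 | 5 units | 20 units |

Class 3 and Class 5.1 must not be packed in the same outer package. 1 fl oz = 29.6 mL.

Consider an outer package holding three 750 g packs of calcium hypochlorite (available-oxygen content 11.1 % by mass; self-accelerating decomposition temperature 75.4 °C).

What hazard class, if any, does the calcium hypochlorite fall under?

Class 5.1

With available-oxygen content 11.1 % by mass (> 8.5 % by mass), the calcium hypochlorite falls in Class 5.1.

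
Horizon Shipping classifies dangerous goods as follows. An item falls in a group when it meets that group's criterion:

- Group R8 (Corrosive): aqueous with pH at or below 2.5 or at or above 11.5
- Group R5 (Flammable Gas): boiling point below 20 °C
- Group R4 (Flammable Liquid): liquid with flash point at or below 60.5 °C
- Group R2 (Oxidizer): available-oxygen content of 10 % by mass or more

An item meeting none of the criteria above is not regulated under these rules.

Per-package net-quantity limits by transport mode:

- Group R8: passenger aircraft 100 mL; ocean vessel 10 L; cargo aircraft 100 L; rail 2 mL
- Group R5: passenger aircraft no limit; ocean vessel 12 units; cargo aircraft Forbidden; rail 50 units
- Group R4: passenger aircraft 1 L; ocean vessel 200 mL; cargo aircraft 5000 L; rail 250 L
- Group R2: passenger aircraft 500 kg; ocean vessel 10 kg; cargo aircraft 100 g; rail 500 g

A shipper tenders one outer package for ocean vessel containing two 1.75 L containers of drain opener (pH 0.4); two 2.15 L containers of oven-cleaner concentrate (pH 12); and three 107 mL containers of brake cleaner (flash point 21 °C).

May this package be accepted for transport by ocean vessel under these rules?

With pH 0.4 (≤ 2.5), the drain opener falls in Group R8.
The oven-cleaner concentrate has pH 12, which is ≥ 11.5, so it is Group R8 (Corrosive).
With flash point 21 °C (≤ 60.5 °C), the brake cleaner falls in Group R4.
Group R8 net quantity: (two 1.75 L containers = 3.5 L) + (two 2.15 L containers = 4.3 L) = 7.8 L.
7.8 L is within the ocean vessel limit of 10 L for Group R8.
Group R4 quantity: three 107 mL containers = 321 mL.
321 mL exceeds the ocean vessel limit of 200 mL for Group R4.

No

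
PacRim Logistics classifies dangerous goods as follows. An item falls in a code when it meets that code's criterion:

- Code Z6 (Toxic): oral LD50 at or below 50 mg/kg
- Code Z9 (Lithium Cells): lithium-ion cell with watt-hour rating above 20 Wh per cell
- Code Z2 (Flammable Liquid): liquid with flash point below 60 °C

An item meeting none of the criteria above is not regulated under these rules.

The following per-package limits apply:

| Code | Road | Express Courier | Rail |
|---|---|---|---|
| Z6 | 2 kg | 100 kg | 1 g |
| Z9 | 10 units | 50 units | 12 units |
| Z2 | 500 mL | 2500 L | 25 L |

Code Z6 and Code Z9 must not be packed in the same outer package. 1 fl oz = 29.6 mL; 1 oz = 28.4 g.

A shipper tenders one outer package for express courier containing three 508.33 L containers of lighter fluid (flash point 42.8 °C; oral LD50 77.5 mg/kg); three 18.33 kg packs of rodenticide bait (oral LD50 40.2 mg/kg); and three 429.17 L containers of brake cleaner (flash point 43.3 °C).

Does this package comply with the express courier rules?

No

The lighter fluid has flash point 42.8 °C, which is < 60 °C, so it is Code Z2 (Flammable Liquid).
Oral LD50 40.2 mg/kg meets the Code Z6 criterion (Toxic), so the rodenticide bait is Code Z6.
The brake cleaner has flash point 43.3 °C, which is < 60 °C, so it is Code Z2 (Flammable Liquid).
Total Code Z2: (three 508.33 L containers = 1524.99 L) + (three 429.17 L containers = 1287.51 L) = 2812.5 L.
2812.5 L exceeds the express courier limit of 2500 L for Code Z2.
Code Z6 quantity: three 18.33 kg packs = 54.99 kg.
That is within the Code Z6 express courier limit of 100 kg.
The segregation rule (Code Z6 with Code Z9) does not apply to Code Z2 with Code Z6.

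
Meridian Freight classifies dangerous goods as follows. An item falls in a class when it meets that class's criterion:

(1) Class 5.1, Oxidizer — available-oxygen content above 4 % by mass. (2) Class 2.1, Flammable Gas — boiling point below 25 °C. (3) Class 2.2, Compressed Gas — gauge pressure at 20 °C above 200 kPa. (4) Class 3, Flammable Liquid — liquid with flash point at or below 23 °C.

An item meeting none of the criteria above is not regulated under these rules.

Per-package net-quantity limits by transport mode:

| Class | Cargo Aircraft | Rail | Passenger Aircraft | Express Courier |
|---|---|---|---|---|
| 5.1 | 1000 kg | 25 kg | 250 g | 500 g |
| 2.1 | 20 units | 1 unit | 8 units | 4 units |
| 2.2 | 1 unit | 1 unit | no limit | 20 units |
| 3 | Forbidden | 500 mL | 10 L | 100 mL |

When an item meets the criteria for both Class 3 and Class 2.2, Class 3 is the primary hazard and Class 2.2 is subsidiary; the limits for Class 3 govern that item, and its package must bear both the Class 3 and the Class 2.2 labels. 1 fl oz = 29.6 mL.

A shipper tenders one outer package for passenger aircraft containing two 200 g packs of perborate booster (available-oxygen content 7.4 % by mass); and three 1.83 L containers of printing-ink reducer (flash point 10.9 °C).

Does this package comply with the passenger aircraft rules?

No

Perborate booster: available-oxygen content 7.4 % by mass > 4 % by mass → Class 5.1 (Oxidizer).
The printing-ink reducer has flash point 10.9 °C, which is ≤ 23 °C, so it is Class 3 (Flammable Liquid).
Class 5.1 quantity: two 200 g packs = 400 g.
400 g exceeds the passenger aircraft limit of 250 g for Class 5.1.
Class 3 quantity: three 1.83 L containers = 5.49 L.
5.49 L is within the passenger aircraft limit of 10 L for Class 3.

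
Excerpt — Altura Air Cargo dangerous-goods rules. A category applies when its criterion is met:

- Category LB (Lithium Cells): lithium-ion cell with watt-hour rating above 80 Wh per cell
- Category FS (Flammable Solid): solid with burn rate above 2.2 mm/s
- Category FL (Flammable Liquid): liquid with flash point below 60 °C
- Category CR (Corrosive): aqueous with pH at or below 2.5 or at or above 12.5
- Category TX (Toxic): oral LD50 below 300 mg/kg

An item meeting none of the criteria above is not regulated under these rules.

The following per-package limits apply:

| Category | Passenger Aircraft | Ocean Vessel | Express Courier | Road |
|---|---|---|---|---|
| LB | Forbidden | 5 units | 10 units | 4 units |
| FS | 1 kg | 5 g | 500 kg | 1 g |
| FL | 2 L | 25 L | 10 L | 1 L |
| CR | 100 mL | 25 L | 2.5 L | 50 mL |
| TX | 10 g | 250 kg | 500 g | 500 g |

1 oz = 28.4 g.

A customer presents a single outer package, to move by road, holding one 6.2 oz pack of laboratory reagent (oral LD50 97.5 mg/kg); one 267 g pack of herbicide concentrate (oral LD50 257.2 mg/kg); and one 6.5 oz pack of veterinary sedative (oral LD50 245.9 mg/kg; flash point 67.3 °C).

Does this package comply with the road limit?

With oral LD50 97.5 mg/kg (< 300 mg/kg), the laboratory reagent falls in Category TX.
Herbicide concentrate: oral LD50 257.2 mg/kg < 300 mg/kg → Category TX (Toxic).
Veterinary sedative: oral LD50 245.9 mg/kg < 300 mg/kg → Category TX (Toxic).
Category TX net quantity: (one 6.2 oz pack = 176.08 g) + 267 g + (one 6.5 oz pack = 184.6 g) = 627.68 g.
627.68 g > 500 g (road limit, Category TX) — over the limit.

No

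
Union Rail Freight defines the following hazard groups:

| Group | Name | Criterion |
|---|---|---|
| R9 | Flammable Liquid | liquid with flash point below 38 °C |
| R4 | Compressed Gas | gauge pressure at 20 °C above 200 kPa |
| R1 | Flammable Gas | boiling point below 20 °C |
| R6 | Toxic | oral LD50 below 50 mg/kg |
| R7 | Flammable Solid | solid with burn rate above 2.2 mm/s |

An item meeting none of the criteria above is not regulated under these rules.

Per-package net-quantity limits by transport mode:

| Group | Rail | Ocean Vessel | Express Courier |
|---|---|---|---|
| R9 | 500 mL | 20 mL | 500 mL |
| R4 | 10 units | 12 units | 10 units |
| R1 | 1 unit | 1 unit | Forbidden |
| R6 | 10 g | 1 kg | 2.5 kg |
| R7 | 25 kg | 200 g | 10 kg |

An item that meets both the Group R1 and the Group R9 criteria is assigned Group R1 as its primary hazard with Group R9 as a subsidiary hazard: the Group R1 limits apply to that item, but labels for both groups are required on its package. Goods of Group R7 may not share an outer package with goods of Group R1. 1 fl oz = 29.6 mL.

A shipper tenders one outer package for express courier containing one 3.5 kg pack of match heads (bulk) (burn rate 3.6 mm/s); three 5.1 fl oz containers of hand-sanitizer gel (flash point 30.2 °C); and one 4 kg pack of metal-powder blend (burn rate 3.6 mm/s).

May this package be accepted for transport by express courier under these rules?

Yes

The match heads (bulk) have burn rate 3.6 mm/s, which is > 2.2 mm/s, so they are Group R7 (Flammable Solid).
The hand-sanitizer gel has flash point 30.2 °C, which is < 38 °C, so it is Group R9 (Flammable Liquid).
Metal-powder blend: burn rate 3.6 mm/s > 2.2 mm/s → Group R7 (Flammable Solid).
Group R7 net quantity: 3.5 kg + 4 kg = 7.5 kg.
7.5 kg is within the express courier limit of 10 kg for Group R7.
Group R9 quantity: three 5.1 fl oz containers = 452.88 mL.
452.88 mL ≤ 500 mL (express courier limit, Group R9) — within limit.
The segregation rule (Group R7 with Group R1) does not apply to Group R7 with Group R9.
Every hazard group is within its express courier limit and no segregation rule is violated.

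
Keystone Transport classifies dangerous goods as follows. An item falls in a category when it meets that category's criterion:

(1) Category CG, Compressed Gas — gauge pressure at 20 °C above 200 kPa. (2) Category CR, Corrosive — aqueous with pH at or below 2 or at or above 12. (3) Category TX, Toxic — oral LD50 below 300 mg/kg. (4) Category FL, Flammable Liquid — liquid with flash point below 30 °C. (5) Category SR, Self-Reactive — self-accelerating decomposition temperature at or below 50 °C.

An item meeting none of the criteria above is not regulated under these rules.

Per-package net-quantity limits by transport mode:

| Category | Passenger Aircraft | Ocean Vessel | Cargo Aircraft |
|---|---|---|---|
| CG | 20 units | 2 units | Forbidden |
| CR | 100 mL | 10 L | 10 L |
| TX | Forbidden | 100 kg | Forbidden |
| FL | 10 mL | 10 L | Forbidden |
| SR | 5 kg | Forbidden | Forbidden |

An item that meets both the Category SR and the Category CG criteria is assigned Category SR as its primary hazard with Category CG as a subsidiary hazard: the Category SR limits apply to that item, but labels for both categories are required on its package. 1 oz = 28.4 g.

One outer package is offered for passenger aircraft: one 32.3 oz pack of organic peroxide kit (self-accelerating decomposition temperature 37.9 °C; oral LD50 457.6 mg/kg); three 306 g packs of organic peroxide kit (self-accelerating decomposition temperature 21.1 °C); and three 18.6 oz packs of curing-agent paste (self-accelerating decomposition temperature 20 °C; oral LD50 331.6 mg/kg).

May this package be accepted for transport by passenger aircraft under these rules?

Self-accelerating decomposition temperature 37.9 °C meets the Category SR criterion (Self-Reactive), so the organic peroxide kit is Category SR.
Organic peroxide kit: self-accelerating decomposition temperature 21.1 °C ≤ 50 °C → Category SR (Self-Reactive).
With self-accelerating decomposition temperature 20 °C (≤ 50 °C), the curing-agent paste falls in Category SR.
Total Category SR: (one 32.3 oz pack = 917.32 g) + (three 306 g packs = 918 g) + (three 18.6 oz packs = 1584.72 g) = 3420.04 g.
3420.04 g is within the passenger aircraft limit of 5 kg for Category SR.

Yes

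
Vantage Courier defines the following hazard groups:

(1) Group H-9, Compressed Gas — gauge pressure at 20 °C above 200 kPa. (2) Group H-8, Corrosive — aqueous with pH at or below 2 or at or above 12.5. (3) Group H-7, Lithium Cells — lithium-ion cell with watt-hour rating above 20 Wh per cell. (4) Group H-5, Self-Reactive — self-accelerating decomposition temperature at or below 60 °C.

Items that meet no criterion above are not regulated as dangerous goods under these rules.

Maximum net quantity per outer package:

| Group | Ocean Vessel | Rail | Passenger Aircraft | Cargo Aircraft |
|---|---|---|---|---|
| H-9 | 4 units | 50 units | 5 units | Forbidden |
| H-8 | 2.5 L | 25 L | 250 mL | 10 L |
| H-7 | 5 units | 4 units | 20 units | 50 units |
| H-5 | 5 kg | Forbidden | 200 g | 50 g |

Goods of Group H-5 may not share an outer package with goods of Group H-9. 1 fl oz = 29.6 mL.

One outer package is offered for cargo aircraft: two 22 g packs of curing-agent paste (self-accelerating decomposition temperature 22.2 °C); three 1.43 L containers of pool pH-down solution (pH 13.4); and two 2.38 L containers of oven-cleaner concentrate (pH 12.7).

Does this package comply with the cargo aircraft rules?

Yes

Self-accelerating decomposition temperature 22.2 °C meets the Group H-5 criterion (Self-Reactive), so the curing-agent paste is Group H-5.
Pool pH-down solution: pH 13.4 ≥ 12.5 → Group H-8 (Corrosive).
With pH 12.7 (≥ 12.5), the oven-cleaner concentrate falls in Group H-8.
Total Group H-8: (three 1.43 L containers = 4.29 L) + (two 2.38 L containers = 4.76 L) = 9.05 L.
9.05 L is within the cargo aircraft limit of 10 L for Group H-8.
Group H-5 quantity: two 22 g packs = 44 g.
44 g ≤ 50 g (cargo aircraft limit, Group H-5) — within limit.
The segregation rule (Group H-5 with Group H-9) does not apply to Group H-8 with Group H-5.
Every hazard group is within its cargo aircraft limit and no segregation rule is violated.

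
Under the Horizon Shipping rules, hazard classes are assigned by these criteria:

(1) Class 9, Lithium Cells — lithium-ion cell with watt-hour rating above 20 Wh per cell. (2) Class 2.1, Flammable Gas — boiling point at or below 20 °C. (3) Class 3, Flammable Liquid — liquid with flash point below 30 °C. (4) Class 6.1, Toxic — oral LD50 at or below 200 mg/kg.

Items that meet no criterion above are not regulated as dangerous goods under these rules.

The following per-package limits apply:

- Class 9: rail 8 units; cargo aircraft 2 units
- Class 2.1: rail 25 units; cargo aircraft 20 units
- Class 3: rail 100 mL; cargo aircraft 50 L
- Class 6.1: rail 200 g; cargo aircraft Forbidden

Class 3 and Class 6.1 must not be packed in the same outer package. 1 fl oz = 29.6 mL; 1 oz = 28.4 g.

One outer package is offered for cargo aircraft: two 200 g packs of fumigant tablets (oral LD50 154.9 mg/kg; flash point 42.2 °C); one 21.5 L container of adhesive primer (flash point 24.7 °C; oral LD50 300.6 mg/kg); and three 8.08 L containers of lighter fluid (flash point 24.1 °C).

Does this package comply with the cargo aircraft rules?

Oral LD50 154.9 mg/kg meets the Class 6.1 criterion (Toxic), so the fumigant tablets are Class 6.1.
Adhesive primer: flash point 24.7 °C < 30 °C → Class 3 (Flammable Liquid).
The lighter fluid has flash point 24.1 °C, which is < 30 °C, so it is Class 3 (Flammable Liquid).
Total Class 3: 21.5 L + (three 8.08 L containers = 24.24 L) = 45.74 L.
45.74 L ≤ 50 L (cargo aircraft limit, Class 3) — within limit.
Class 6.1 quantity: two 200 g packs = 400 g.
By cargo aircraft, Class 6.1 is Forbidden regardless of quantity.
Class 3 and Class 6.1 may not share an outer package.

No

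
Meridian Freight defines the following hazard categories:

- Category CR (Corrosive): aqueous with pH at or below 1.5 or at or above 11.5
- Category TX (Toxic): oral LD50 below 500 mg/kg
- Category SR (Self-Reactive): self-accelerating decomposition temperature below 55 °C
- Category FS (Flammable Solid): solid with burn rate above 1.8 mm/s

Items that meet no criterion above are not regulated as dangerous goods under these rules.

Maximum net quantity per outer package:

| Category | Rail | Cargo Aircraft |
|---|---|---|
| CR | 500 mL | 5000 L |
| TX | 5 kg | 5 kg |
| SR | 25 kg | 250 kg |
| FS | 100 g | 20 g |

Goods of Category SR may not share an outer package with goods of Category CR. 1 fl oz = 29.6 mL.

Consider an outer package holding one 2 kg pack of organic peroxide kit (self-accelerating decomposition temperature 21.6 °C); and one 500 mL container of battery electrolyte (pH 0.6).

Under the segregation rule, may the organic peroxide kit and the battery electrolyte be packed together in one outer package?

Organic peroxide kit: self-accelerating decomposition temperature 21.6 °C < 55 °C → Category SR (Self-Reactive).
Battery electrolyte: pH 0.6 ≤ 1.5 → Category CR (Corrosive).
Category SR and Category CR may not share an outer package.

No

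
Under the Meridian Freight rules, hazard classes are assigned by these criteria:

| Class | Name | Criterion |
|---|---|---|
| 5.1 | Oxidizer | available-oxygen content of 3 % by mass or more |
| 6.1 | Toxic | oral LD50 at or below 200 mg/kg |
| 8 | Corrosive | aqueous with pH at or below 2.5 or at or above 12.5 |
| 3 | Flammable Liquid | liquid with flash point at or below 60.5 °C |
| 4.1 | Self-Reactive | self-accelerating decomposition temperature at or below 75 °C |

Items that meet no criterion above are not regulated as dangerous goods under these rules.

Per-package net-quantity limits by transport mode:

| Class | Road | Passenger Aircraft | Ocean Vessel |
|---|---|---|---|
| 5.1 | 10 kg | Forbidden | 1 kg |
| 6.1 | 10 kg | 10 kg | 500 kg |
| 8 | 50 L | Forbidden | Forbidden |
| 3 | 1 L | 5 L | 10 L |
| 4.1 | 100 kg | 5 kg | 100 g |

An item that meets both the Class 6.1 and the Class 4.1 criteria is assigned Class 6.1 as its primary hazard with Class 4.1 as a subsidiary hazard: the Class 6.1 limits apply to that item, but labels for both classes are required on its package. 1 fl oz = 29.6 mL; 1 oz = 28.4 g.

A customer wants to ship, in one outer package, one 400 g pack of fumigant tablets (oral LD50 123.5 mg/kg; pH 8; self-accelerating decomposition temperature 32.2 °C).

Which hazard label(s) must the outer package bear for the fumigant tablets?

The fumigant tablets have oral LD50 123.5 mg/kg, which is ≤ 200 mg/kg, so they are Class 6.1 (Toxic).
With self-accelerating decomposition temperature 32.2 °C (≤ 75 °C), the fumigant tablets fall in Class 4.1.
By the precedence rule Class 6.1 is primary and Class 4.1 is subsidiary, and that rule requires both labels on the package.

Class 4.1 and 6.1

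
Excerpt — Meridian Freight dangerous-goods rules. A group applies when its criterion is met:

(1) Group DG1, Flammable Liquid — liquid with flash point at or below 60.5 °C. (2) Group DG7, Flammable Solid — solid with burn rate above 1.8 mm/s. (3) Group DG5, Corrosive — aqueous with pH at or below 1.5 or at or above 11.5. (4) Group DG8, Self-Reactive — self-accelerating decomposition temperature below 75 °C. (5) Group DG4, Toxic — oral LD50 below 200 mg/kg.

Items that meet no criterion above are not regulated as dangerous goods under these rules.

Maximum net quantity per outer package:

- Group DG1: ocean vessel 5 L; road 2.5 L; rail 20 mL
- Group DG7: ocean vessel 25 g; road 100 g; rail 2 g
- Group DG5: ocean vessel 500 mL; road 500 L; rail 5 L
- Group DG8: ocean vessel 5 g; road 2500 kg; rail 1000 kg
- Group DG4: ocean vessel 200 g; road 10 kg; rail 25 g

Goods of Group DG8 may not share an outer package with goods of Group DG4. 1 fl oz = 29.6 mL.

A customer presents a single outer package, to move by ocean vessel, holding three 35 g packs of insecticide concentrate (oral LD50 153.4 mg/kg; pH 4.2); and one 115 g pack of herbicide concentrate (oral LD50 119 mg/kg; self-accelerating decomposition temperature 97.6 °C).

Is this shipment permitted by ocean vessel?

No

With oral LD50 153.4 mg/kg (< 200 mg/kg), the insecticide concentrate falls in Group DG4.
Herbicide concentrate: oral LD50 119 mg/kg < 200 mg/kg → Group DG4 (Toxic).
Total Group DG4: (three 35 g packs = 105 g) + 115 g = 220 g.
220 g > 200 g (ocean vessel limit, Group DG4) — over the limit.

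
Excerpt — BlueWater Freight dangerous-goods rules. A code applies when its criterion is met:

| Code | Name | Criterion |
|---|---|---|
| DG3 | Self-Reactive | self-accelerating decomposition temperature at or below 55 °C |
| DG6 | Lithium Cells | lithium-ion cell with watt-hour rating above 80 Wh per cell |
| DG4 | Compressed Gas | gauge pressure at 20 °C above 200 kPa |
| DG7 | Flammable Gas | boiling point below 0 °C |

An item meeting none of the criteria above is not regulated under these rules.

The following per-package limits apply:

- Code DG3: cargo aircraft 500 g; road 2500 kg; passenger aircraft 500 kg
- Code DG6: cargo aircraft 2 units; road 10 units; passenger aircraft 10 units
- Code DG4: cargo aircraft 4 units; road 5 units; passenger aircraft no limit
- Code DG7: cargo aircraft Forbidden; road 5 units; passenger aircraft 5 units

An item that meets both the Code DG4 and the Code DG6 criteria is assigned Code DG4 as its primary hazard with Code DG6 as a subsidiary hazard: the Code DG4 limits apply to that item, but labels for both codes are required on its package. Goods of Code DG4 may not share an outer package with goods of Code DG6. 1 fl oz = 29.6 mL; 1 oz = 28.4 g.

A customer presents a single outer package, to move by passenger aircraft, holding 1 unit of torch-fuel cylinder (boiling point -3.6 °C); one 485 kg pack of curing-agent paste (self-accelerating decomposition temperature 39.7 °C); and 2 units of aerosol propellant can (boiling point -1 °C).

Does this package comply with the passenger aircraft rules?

The torch-fuel cylinder has boiling point -3.6 °C, which is < 0 °C, so it is Code DG7 (Flammable Gas).
Self-accelerating decomposition temperature 39.7 °C meets the Code DG3 criterion (Self-Reactive), so the curing-agent paste is Code DG3.
Boiling point -1 °C meets the Code DG7 criterion (Flammable Gas), so the aerosol propellant can is Code DG7.
Code DG3 quantity: 485 kg.
That is within the Code DG3 passenger aircraft limit of 500 kg.
Total Code DG7: 1 unit + 2 units = 3 units.
3 units is within the passenger aircraft limit of 5 units for Code DG7.
The segregation rule (Code DG4 with Code DG6) does not apply to Code DG3 with Code DG7.
Every hazard code is within its passenger aircraft limit and no segregation rule is violated.

Yes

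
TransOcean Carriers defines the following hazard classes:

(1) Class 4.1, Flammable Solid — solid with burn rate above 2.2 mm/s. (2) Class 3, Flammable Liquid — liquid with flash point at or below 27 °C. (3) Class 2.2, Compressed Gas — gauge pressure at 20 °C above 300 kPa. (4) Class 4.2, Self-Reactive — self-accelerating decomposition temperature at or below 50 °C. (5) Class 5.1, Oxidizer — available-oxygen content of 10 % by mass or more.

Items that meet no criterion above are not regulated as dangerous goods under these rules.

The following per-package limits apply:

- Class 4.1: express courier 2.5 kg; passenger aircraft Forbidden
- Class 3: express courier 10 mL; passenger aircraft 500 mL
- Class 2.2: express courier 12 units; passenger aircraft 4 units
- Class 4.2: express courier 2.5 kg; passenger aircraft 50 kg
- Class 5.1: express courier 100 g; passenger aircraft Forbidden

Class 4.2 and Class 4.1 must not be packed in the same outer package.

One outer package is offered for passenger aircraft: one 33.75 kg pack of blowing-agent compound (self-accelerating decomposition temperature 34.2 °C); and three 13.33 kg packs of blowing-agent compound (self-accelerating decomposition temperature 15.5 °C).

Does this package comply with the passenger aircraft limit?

The blowing-agent compound has self-accelerating decomposition temperature 34.2 °C, which is ≤ 50 °C, so it is Class 4.2 (Self-Reactive).
Self-accelerating decomposition temperature 15.5 °C meets the Class 4.2 criterion (Self-Reactive), so the blowing-agent compound is Class 4.2.
Total Class 4.2: 33.75 kg + (three 13.33 kg packs = 39.99 kg) = 73.74 kg.
That exceeds the Class 4.2 passenger aircraft limit of 50 kg.

No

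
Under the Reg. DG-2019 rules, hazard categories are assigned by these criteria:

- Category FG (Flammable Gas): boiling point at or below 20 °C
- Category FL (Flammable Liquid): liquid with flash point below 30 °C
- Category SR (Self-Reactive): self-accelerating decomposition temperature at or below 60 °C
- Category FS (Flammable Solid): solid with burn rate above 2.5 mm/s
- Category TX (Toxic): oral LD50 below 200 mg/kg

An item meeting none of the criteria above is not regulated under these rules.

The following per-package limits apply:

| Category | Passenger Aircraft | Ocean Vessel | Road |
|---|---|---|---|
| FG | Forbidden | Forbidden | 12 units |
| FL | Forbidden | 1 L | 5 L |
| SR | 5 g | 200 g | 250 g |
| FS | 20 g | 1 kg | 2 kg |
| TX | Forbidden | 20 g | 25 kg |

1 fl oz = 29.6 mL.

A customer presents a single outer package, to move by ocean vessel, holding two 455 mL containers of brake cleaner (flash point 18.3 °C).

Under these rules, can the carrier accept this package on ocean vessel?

Yes

With flash point 18.3 °C (< 30 °C), the brake cleaner falls in Category FL.
Category FL quantity: two 455 mL containers = 910 mL.
910 mL ≤ 1 L (ocean vessel limit, Category FL) — within limit.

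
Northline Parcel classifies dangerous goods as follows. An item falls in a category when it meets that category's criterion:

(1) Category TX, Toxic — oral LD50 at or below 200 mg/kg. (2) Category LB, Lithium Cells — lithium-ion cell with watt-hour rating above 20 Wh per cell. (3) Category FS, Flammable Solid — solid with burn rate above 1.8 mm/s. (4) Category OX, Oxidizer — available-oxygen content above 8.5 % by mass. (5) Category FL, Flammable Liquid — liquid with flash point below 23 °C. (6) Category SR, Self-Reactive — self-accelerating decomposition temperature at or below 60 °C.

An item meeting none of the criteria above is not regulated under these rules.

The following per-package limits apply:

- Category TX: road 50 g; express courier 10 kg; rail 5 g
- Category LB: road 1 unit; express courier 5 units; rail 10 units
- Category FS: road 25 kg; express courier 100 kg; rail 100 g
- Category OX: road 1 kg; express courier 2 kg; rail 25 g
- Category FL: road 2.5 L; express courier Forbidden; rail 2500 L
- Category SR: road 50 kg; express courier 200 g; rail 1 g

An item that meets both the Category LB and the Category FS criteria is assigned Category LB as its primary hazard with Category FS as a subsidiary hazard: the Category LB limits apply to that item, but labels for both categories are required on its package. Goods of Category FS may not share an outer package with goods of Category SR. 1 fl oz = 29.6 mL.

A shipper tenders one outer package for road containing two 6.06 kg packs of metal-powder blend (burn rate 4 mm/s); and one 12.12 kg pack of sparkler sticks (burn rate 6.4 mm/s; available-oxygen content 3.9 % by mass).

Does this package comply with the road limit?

The metal-powder blend has burn rate 4 mm/s, which is > 1.8 mm/s, so it is Category FS (Flammable Solid).
The sparkler sticks have burn rate 6.4 mm/s, which is > 1.8 mm/s, so they are Category FS (Flammable Solid).
Category FS net quantity: (two 6.06 kg packs = 12.12 kg) + 12.12 kg = 24.24 kg.
24.24 kg is within the road limit of 25 kg for Category FS.

Yes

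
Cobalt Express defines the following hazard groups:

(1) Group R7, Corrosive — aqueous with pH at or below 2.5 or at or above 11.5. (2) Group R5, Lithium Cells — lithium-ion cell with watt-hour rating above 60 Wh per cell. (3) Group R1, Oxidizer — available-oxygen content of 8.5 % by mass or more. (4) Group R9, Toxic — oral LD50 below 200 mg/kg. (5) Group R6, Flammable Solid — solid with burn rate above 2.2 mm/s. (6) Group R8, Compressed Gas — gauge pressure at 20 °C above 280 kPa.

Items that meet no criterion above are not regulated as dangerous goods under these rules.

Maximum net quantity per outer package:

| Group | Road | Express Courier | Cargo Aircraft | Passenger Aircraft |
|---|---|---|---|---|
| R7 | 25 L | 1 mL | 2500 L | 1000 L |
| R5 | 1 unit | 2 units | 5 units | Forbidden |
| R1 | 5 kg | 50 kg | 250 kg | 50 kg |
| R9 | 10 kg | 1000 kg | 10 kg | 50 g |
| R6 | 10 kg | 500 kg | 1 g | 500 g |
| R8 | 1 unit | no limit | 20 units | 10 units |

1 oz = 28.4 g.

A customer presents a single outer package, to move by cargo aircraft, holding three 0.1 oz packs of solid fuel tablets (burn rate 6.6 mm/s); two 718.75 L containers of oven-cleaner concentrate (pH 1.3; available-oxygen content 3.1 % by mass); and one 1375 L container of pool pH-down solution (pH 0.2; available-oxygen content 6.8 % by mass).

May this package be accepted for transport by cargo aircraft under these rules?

The solid fuel tablets have burn rate 6.6 mm/s, which is > 2.2 mm/s, so they are Group R6 (Flammable Solid).
The oven-cleaner concentrate has pH 1.3, which is ≤ 2.5, so it is Group R7 (Corrosive).
The pool pH-down solution has pH 0.2, which is ≤ 2.5, so it is Group R7 (Corrosive).
Group R7 net quantity: (two 718.75 L containers = 1437.5 L) + 1375 L = 2812.5 L.
That exceeds the Group R7 cargo aircraft limit of 2500 L.
Group R6 quantity: three 0.1 oz packs = 8.52 g.
That exceeds the Group R6 cargo aircraft limit of 1 g.

No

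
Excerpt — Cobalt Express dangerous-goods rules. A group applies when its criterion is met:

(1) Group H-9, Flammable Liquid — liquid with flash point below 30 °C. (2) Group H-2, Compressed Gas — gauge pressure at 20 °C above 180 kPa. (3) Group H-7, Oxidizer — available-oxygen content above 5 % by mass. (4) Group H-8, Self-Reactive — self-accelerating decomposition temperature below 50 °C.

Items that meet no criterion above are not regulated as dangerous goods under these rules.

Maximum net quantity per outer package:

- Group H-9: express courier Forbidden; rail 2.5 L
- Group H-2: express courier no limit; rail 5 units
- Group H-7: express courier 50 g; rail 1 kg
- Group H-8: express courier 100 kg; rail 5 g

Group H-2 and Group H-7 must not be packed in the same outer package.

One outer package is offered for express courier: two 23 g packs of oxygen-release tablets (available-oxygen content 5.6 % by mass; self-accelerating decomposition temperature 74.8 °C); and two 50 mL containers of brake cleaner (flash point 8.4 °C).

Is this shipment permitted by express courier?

No

Available-oxygen content 5.6 % by mass meets the Group H-7 criterion (Oxidizer), so the oxygen-release tablets are Group H-7.
The brake cleaner has flash point 8.4 °C, which is < 30 °C, so it is Group H-9 (Flammable Liquid).
Group H-7 quantity: two 23 g packs = 46 g.
That is within the Group H-7 express courier limit of 50 g.
Group H-9 quantity: two 50 mL containers = 100 mL.
By express courier, Group H-9 is Forbidden regardless of quantity.
The segregation rule (Group H-2 with Group H-7) does not apply to Group H-7 with Group H-9.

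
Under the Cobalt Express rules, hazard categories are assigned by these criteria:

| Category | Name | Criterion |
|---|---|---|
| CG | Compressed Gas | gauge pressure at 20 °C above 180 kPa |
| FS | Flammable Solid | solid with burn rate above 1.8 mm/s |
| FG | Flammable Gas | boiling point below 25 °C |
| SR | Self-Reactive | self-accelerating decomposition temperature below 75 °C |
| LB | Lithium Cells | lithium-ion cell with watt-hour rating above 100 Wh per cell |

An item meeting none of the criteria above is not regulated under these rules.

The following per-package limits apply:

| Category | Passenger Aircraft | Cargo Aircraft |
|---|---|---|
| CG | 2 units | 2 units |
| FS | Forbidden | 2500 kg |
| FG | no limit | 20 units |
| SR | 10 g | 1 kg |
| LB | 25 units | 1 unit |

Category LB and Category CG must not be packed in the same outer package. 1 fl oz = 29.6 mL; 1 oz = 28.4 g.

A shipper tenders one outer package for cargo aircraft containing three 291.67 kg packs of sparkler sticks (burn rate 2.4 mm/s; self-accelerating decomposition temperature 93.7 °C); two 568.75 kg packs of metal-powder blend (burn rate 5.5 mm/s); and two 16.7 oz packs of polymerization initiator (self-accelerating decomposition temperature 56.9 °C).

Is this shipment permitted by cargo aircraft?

Yes

With burn rate 2.4 mm/s (> 1.8 mm/s), the sparkler sticks fall in Category FS.
With burn rate 5.5 mm/s (> 1.8 mm/s), the metal-powder blend falls in Category FS.
Self-accelerating decomposition temperature 56.9 °C meets the Category SR criterion (Self-Reactive), so the polymerization initiator is Category SR.
Category SR quantity: two 16.7 oz packs = 948.56 g.
948.56 g ≤ 1 kg (cargo aircraft limit, Category SR) — within limit.
Category FS net quantity: (three 291.67 kg packs = 875.01 kg) + (two 568.75 kg packs = 1137.5 kg) = 2012.51 kg.
2012.51 kg is within the cargo aircraft limit of 2500 kg for Category FS.
The segregation rule (Category LB with Category CG) does not apply to Category SR with Category FS.
Every hazard category is within its cargo aircraft limit and no segregation rule is violated.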